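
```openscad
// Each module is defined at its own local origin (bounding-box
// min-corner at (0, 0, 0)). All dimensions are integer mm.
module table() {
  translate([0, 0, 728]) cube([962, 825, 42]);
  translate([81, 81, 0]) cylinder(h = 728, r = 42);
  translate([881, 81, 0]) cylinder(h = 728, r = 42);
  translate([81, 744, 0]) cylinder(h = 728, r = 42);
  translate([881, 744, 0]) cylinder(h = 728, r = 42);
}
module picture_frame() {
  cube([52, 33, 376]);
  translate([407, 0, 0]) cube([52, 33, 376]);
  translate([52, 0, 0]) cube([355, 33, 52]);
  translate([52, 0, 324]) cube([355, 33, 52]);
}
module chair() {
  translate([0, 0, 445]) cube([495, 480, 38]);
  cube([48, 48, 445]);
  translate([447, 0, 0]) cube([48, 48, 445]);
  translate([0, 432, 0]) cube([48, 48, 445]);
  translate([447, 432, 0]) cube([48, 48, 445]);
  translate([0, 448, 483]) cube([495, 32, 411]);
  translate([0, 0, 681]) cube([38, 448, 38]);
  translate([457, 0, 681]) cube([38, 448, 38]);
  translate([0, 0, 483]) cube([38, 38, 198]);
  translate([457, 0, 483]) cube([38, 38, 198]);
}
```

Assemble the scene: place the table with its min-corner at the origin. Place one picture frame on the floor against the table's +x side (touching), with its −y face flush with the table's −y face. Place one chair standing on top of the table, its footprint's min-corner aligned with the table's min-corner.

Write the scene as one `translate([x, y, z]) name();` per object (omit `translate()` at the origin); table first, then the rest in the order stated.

table();
translate([962, 0, 0]) picture_frame();
translate([0, 0, 770]) chair();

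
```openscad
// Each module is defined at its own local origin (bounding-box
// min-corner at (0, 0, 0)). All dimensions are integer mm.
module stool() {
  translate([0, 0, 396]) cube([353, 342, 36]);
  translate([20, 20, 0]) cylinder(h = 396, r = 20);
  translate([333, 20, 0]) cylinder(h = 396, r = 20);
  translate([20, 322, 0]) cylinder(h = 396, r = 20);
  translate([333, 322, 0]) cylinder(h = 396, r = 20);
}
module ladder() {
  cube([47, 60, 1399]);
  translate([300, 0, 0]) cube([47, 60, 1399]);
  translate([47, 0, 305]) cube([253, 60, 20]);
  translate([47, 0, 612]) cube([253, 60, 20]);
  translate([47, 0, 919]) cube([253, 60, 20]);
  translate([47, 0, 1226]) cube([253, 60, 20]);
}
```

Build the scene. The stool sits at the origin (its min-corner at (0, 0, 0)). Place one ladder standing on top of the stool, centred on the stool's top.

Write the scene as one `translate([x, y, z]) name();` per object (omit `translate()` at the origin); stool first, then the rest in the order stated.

stool();
translate([3, 141, 432]) ladder();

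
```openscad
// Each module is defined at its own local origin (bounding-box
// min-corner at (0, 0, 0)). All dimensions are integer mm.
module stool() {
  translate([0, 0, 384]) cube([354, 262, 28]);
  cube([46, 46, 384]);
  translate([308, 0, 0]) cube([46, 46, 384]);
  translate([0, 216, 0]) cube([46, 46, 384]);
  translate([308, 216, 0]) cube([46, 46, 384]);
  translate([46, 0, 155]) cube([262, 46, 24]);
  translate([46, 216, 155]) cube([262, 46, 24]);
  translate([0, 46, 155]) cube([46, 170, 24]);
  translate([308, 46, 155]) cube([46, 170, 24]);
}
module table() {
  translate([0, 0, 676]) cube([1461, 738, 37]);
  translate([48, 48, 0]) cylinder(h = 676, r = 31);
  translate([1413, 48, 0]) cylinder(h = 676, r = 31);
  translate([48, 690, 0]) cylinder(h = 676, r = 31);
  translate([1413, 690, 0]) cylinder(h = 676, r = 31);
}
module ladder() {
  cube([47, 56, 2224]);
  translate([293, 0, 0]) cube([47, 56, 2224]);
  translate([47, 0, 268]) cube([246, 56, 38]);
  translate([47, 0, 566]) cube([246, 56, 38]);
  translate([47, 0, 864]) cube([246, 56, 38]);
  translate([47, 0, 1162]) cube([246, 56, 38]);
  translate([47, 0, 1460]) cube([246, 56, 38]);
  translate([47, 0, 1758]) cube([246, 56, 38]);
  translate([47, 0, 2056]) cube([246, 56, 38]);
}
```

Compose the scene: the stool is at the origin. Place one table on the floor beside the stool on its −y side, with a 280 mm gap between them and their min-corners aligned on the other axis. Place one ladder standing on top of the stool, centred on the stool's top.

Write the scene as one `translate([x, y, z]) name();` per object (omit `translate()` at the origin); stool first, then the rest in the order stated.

stool();
translate([0, -1018, 0]) table();
translate([7, 103, 412]) ladder();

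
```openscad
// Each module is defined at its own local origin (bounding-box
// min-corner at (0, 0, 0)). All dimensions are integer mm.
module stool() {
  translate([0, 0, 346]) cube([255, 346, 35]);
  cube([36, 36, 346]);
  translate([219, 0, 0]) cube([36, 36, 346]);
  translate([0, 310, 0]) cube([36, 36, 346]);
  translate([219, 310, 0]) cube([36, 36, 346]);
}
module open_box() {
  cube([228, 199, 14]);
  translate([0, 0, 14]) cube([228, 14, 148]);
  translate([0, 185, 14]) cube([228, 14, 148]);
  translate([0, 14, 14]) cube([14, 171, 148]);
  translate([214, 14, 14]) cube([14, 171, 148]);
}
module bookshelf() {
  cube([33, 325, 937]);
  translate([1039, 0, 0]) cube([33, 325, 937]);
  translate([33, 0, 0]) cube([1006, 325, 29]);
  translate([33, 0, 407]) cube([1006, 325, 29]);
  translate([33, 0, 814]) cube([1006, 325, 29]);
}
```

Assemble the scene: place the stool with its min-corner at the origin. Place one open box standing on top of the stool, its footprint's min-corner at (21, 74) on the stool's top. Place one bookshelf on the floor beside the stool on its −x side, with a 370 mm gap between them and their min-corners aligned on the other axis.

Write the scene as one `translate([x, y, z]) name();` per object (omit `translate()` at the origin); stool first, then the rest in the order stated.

stool();
translate([21, 74, 381]) open_box();
translate([-1442, 0, 0]) bookshelf();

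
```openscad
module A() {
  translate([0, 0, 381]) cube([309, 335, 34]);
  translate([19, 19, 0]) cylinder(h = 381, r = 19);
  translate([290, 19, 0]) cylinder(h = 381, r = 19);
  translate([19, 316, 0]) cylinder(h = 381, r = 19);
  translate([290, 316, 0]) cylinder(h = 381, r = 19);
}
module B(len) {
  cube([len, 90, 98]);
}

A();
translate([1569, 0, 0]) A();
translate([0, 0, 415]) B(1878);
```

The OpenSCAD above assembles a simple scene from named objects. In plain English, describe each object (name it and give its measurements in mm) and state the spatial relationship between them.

A is a simple wooden stool: a rectangular seat 309 mm (x) by 335 mm (y), 34 mm thick, top face at z = 415 mm, on four round legs, each 38 mm in diameter. The legs rest on z = 0, each leg's axis is inset half a diameter from the nearest pair of seat edges (so the leg's bounding box is flush with the corner).

B is a rectangular beam 1878 mm long (x), 90 mm deep (y), 98 mm thick (z).

The beam spans the tops of two stools placed 1260 mm apart, resting at z = 415 mm.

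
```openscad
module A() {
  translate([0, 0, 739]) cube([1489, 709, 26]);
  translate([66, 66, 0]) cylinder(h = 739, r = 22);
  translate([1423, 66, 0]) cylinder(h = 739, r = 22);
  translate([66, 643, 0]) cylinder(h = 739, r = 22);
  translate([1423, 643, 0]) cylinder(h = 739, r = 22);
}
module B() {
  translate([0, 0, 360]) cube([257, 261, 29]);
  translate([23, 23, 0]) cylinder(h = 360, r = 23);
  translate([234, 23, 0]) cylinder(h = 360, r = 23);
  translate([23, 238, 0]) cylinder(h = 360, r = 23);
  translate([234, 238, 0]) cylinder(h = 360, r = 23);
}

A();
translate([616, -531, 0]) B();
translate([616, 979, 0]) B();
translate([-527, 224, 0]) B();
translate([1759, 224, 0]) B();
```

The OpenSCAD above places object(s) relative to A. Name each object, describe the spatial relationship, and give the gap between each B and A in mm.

A is a table. B is a stool. Four stools sit around the table at the −y, +y, −x, +x sides. The gap between each stool and the table is 270 mm.

Each stool's nearest face is 270 mm from the table's bounding box.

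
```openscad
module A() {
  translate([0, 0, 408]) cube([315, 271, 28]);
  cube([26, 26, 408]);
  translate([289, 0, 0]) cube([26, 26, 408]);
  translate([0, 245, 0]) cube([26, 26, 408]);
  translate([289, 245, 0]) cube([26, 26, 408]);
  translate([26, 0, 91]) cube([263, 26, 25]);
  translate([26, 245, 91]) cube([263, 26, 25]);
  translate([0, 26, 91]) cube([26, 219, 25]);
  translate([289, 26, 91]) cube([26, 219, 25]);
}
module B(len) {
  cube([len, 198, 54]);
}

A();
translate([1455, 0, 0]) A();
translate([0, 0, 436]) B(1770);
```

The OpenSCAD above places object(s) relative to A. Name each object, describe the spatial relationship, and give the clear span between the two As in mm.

A is a stool. B is a beam. A beam spans the tops of two stools. The clear span between the two stools is 1140 mm.

Second stool starts at x = 1455; first ends at x = 315; clear span = 1455 − 315 = 1140 mm.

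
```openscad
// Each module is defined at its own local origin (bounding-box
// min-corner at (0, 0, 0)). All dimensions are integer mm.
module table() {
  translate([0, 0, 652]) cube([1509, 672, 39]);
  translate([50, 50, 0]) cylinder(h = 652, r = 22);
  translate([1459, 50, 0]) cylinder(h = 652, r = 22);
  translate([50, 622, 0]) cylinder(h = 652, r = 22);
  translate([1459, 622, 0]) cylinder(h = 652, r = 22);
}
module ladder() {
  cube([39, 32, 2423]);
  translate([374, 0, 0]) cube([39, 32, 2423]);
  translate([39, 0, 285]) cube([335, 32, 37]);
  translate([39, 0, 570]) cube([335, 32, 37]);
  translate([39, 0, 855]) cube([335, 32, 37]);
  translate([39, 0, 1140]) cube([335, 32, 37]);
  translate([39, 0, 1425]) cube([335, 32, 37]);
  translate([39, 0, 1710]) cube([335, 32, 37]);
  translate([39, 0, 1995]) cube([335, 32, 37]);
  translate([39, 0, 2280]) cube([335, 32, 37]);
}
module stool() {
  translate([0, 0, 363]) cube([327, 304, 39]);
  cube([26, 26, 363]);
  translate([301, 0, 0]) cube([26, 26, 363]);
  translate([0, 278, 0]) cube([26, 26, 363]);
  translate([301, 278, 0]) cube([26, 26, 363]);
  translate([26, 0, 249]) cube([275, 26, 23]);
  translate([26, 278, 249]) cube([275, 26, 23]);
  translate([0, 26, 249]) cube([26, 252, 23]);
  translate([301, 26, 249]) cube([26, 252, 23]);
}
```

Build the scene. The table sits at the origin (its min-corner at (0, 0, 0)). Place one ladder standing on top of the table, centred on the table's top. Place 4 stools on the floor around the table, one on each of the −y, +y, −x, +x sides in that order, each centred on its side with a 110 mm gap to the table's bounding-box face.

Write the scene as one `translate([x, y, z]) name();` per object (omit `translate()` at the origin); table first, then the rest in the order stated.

table();
translate([548, 320, 691]) ladder();
translate([591, -414, 0]) stool();
translate([591, 782, 0]) stool();
translate([-437, 184, 0]) stool();
translate([1619, 184, 0]) stool();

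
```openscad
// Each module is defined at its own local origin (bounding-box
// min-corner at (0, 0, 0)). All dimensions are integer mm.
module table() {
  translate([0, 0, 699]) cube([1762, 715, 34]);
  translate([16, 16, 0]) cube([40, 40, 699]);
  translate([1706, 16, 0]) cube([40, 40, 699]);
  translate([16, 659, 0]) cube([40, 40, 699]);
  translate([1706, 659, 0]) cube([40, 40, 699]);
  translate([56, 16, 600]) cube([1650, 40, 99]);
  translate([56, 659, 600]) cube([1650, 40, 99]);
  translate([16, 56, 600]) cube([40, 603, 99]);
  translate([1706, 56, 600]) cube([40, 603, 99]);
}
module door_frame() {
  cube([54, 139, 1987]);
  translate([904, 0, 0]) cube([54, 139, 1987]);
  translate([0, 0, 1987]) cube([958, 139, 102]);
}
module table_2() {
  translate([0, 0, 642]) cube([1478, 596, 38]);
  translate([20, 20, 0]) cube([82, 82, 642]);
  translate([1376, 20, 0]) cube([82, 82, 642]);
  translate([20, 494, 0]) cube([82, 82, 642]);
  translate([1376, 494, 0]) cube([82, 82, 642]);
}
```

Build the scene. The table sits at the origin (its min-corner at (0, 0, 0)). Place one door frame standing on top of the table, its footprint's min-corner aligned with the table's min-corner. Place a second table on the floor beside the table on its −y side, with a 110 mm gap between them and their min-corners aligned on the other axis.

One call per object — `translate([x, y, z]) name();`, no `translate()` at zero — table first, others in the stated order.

table();
translate([0, 0, 733]) door_frame();
translate([0, -706, 0]) table_2();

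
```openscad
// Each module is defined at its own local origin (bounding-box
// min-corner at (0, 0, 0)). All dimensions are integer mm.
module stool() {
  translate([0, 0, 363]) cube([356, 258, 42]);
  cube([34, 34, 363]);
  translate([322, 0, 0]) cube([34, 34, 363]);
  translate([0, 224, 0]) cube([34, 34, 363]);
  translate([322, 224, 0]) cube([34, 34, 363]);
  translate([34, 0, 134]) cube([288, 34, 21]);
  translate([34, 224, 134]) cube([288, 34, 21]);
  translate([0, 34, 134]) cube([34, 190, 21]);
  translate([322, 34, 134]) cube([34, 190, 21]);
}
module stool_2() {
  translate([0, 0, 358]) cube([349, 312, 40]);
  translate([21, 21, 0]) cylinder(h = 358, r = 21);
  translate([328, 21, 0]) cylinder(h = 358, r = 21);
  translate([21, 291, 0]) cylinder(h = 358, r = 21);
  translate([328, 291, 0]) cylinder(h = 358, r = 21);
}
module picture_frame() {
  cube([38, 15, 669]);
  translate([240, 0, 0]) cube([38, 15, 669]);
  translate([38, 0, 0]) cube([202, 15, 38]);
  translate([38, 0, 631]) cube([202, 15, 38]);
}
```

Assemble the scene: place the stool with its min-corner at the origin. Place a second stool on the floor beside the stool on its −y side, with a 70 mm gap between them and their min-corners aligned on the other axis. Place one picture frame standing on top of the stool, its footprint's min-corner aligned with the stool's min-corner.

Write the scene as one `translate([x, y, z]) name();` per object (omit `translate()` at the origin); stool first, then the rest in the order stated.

stool();
translate([0, -382, 0]) stool_2();
translate([0, 0, 405]) picture_frame();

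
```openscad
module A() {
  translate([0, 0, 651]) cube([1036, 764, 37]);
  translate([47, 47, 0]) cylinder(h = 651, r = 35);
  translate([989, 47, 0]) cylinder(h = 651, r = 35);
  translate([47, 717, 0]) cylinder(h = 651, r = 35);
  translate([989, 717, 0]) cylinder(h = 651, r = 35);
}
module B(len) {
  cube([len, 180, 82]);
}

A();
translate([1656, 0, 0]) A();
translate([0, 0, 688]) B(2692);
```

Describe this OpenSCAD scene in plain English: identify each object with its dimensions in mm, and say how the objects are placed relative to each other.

A is a rectangular dining table. The top is 1036×764×37 mm with its upper surface at z = 688 mm. It stands on four round legs of 70 mm diameter, each leg's bounding box inset 12 mm from the nearest pair of top edges, running from the floor to the underside of the top.

B is a rectangular beam 2692 mm long (x), 180 mm deep (y), 82 mm thick (z).

The beam spans the tops of two tables placed 620 mm apart, resting at z = 688 mm.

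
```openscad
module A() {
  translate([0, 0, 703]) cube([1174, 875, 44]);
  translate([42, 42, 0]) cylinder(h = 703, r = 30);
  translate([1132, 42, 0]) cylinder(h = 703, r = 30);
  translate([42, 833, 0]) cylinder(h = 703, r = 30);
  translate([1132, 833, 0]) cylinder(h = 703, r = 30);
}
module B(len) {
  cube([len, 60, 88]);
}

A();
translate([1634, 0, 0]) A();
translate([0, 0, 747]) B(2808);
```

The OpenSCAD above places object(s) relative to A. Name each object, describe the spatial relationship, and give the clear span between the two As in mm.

Second table starts at x = 1634; first ends at x = 1174; clear span = 1634 − 1174 = 460 mm.

A is a table. B is a beam. A beam spans the tops of two tables. The clear span between the two tables is 460 mm.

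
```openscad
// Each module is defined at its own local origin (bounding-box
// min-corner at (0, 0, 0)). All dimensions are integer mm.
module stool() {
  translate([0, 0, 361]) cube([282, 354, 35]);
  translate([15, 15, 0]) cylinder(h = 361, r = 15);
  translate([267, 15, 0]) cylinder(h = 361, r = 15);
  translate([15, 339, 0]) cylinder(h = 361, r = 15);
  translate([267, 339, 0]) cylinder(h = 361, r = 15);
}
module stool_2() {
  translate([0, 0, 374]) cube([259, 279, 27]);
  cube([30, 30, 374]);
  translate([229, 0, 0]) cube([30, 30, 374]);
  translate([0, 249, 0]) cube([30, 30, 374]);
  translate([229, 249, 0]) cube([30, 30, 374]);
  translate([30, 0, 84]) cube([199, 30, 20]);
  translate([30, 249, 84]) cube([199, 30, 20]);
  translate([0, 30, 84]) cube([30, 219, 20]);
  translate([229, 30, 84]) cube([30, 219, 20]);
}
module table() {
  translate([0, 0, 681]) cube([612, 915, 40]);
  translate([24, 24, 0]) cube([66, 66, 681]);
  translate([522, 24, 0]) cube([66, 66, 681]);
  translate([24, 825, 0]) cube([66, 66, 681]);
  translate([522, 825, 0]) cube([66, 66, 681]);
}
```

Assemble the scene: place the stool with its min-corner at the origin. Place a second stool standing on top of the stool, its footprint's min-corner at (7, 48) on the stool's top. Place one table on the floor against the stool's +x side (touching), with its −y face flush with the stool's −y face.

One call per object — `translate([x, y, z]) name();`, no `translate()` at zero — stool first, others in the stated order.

stool();
translate([7, 48, 396]) stool_2();
translate([282, 0, 0]) table();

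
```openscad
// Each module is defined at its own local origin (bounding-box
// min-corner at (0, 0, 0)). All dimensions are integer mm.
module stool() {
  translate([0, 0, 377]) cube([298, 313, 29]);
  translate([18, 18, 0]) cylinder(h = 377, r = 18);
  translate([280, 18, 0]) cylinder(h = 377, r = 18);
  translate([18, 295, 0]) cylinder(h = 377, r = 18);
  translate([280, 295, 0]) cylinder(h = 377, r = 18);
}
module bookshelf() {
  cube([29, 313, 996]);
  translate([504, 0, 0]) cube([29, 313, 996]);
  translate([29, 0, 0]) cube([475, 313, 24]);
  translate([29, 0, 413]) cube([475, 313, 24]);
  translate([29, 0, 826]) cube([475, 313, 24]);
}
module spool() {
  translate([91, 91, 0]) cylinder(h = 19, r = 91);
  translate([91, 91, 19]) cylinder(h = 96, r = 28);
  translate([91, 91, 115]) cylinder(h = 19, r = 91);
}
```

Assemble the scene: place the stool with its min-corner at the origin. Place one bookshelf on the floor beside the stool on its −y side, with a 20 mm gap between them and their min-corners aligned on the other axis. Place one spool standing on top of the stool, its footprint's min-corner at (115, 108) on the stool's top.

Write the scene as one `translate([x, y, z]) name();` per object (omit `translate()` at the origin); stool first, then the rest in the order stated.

stool();
translate([0, -333, 0]) bookshelf();
translate([115, 108, 406]) spool();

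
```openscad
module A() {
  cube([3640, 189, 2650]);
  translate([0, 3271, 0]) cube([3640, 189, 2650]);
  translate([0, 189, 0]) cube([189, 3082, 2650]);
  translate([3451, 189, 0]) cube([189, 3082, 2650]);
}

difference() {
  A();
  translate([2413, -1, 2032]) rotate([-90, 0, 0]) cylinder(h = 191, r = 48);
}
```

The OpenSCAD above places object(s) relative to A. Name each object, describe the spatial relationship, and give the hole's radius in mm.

A is a house frame. The house frame has a circular hole through its front wall. The hole's radius is 48 mm.

The subtracted cylinder has r = 48 mm.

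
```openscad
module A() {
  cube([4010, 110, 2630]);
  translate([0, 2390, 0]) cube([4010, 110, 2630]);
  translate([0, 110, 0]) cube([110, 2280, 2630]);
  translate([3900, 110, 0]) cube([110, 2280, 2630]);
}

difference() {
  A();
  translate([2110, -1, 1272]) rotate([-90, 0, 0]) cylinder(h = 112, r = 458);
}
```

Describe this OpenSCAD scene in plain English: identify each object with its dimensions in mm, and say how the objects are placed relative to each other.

A is a box-shaped house frame (walls only): outside footprint 4010×2500 mm, wall height 2630 mm, wall thickness 110 mm. The two y-facing walls run the full x-width; the two x-facing walls fit between the inner faces of the y-facing walls.

The house frame has a circular hole of radius 458 mm through its front wall, centred at (x = 2110, z = 1272).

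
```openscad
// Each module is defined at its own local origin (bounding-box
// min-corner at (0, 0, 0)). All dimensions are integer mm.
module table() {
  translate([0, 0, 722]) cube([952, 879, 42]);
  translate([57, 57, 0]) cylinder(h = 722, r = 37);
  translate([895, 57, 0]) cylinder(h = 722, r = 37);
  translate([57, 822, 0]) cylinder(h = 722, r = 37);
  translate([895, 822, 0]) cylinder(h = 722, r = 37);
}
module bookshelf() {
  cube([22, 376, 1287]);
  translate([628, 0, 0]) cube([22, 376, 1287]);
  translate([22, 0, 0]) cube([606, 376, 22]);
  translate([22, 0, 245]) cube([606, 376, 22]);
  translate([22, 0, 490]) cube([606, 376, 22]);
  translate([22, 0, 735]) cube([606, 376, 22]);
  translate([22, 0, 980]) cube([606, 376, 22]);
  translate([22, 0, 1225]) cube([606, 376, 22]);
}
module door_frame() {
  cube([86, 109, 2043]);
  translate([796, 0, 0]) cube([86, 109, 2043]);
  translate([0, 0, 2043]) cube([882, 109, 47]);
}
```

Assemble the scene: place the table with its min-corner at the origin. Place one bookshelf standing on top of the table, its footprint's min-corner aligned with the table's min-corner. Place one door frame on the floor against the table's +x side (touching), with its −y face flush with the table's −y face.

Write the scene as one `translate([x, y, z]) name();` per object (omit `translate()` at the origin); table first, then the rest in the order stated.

table();
translate([0, 0, 764]) bookshelf();
translate([952, 0, 0]) door_frame();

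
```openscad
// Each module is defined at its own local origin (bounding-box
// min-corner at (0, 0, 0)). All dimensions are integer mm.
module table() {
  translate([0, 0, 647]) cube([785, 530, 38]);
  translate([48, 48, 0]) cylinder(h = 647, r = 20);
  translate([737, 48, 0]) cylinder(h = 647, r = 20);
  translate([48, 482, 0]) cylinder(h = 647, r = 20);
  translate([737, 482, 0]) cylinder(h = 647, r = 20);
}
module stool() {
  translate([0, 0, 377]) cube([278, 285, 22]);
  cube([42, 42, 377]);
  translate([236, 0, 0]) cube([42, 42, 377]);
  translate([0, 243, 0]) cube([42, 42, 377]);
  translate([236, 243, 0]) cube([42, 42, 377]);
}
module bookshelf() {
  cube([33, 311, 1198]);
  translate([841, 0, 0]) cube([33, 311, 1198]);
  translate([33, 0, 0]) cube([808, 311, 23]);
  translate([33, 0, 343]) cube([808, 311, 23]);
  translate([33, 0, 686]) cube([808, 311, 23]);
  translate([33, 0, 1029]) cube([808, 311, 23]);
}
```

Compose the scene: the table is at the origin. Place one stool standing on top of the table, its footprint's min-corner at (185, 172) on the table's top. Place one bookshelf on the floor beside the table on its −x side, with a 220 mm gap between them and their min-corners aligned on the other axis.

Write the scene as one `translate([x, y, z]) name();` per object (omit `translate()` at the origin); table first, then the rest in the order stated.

table();
translate([185, 172, 685]) stool();
translate([-1094, 0, 0]) bookshelf();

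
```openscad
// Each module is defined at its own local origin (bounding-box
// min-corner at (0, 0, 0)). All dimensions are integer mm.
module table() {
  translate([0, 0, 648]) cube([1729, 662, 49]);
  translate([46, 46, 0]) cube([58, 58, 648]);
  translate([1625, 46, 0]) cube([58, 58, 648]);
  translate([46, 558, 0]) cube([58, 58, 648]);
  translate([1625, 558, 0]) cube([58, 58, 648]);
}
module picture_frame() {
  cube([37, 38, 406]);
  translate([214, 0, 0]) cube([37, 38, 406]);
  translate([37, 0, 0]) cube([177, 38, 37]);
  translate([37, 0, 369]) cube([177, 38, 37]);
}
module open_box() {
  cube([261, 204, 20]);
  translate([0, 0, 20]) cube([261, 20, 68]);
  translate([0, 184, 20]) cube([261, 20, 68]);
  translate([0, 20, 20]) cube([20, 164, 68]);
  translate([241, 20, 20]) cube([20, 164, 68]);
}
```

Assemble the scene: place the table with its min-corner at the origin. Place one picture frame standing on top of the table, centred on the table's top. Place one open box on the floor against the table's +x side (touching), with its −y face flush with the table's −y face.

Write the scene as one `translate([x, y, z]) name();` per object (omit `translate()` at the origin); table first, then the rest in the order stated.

table();
translate([739, 312, 697]) picture_frame();
translate([1729, 0, 0]) open_box();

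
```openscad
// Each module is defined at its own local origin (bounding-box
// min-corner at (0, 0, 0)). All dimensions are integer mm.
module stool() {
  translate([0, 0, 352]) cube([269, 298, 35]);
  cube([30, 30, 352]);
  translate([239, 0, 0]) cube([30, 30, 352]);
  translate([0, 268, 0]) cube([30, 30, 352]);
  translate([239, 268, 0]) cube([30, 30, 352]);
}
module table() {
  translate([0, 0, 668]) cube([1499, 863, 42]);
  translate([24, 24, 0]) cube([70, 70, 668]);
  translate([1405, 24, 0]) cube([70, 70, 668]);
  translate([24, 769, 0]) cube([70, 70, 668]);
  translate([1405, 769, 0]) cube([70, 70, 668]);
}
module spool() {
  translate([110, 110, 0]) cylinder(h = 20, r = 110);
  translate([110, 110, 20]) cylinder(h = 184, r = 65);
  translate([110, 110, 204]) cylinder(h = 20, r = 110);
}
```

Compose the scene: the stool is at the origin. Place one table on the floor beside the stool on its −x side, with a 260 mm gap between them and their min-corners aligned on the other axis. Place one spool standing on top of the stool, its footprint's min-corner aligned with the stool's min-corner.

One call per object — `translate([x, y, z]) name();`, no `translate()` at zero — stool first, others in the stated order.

stool();
translate([-1759, 0, 0]) table();
translate([0, 0, 387]) spool();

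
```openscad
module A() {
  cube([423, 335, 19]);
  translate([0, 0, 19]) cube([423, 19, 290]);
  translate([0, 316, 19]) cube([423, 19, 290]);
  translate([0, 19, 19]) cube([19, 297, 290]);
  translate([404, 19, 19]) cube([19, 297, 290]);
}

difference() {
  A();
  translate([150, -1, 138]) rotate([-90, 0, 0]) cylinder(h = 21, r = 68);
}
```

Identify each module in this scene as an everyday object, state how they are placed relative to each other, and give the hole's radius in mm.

The subtracted cylinder has r = 68 mm.

A is an open box. The open box has a circular hole through its front wall. The hole's radius is 68 mm.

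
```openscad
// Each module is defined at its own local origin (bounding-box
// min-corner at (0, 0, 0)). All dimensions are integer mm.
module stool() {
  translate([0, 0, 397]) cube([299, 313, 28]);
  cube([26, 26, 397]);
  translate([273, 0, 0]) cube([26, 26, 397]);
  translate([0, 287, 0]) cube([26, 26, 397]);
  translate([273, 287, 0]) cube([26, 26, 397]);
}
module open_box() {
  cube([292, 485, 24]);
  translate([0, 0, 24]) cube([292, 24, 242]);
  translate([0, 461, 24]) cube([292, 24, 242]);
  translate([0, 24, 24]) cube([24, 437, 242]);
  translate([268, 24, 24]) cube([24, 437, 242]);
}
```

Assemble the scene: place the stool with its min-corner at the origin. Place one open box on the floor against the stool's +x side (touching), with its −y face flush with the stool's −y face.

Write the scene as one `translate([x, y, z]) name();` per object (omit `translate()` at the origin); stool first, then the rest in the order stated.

stool();
translate([299, 0, 0]) open_box();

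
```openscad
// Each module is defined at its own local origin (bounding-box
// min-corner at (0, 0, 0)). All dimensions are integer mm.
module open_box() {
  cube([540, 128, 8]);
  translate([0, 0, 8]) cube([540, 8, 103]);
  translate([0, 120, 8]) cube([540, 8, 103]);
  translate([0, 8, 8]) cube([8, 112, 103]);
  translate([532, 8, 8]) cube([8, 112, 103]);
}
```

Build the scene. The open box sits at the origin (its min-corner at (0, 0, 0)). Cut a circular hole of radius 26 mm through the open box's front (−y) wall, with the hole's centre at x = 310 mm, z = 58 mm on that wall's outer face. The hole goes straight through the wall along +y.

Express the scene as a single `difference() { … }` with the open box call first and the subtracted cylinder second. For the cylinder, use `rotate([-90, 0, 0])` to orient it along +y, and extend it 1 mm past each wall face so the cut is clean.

difference() {
  open_box();
  translate([310, -1, 58]) rotate([-90, 0, 0]) cylinder(h = 10, r = 26);
}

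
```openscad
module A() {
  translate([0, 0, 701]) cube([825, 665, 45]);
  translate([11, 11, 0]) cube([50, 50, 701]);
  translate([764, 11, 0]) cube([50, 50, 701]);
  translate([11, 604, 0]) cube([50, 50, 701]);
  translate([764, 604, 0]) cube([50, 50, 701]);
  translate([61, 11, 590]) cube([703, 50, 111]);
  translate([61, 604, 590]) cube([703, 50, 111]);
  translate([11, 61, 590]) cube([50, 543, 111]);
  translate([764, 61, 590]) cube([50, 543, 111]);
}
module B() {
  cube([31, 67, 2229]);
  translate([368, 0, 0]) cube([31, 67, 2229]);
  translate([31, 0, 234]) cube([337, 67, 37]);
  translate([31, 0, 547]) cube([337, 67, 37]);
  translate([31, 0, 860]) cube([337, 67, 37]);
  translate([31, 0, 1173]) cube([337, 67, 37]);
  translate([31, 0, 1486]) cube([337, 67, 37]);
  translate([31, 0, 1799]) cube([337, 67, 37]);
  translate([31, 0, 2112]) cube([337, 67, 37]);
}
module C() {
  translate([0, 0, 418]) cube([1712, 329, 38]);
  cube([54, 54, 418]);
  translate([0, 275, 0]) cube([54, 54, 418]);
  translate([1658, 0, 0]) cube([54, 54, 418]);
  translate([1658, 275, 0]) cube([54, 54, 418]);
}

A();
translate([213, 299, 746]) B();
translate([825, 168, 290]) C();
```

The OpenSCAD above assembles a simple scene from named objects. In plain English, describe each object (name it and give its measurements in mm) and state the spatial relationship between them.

A is a rectangular dining table. The top is 825×665×45 mm with its upper surface at z = 746 mm. It stands on four 50×50 mm square legs, each inset 11 mm from the nearest pair of top edges, running from the floor to the underside of the top. Four apron rails, 50 mm thick and 111 mm tall, run between adjacent legs with their top edges flush with the underside of the top and their outer faces flush with the legs' outer faces.

B is a straight ladder. Two 31×67 mm vertical rails, 2229 mm tall, stand 399 mm apart (outside-to-outside) with their front faces coplanar on the −y side. 7 rungs, each 67 mm deep and 37 mm tall, span between the inner faces of the rails, front faces flush with the rails. The lowest rung's underside is at z = 234 mm and rungs are spaced 313 mm apart (underside to underside).

C is a long wooden bench with a 1712 mm (x) × 329 mm (y) seat, 38 mm thick, its top surface 456 mm above the floor. Four 54 mm square legs at the seat corners, flush with the edges, run from z = 0 to the seat underside.

The ladder is on top of the table, centred. The bench is beside the table with their tops flush at z = 746.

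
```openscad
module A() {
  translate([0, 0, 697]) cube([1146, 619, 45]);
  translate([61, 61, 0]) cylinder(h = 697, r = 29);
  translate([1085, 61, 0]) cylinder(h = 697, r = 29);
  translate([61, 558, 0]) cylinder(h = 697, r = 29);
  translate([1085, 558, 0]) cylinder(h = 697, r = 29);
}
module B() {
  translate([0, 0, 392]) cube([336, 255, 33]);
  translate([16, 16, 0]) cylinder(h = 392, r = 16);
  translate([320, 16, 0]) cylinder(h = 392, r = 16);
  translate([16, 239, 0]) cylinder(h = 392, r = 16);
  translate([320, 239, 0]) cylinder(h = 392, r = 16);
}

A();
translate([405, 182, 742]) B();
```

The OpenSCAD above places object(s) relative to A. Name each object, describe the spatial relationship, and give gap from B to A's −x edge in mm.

The stool's min-x is at 405; the table's min-x is 0; gap = 405 mm.

A is a table. B is a stool. The stool is on top of the table, centred. The gap from the stool to the table's −x edge is 405 mm.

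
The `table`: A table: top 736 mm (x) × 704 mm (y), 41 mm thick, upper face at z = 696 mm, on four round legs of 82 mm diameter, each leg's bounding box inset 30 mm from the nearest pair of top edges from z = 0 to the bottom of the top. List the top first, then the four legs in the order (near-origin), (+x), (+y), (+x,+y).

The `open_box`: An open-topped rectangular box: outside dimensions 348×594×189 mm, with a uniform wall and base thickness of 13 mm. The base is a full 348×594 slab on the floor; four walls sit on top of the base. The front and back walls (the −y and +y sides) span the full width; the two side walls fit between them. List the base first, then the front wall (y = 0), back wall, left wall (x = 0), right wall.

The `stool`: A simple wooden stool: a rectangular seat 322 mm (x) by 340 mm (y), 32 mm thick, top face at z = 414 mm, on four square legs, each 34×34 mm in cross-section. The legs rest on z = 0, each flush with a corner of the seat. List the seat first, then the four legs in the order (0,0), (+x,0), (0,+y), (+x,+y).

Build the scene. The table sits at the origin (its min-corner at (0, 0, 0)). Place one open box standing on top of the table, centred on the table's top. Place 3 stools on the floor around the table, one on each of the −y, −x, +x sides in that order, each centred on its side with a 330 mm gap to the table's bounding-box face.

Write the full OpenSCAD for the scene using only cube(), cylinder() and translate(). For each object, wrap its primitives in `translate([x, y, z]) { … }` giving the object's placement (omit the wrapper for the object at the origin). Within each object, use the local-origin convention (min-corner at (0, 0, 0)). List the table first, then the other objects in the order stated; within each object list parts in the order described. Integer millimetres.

translate([0, 0, 655]) cube([736, 704, 41]);
translate([71, 71, 0]) cylinder(h = 655, r = 41);
translate([665, 71, 0]) cylinder(h = 655, r = 41);
translate([71, 633, 0]) cylinder(h = 655, r = 41);
translate([665, 633, 0]) cylinder(h = 655, r = 41);
translate([194, 55, 696]) {
  cube([348, 594, 13]);
  translate([0, 0, 13]) cube([348, 13, 176]);
  translate([0, 581, 13]) cube([348, 13, 176]);
  translate([0, 13, 13]) cube([13, 568, 176]);
  translate([335, 13, 13]) cube([13, 568, 176]);
}
translate([207, -670, 0]) {
  translate([0, 0, 382]) cube([322, 340, 32]);
  cube([34, 34, 382]);
  translate([288, 0, 0]) cube([34, 34, 382]);
  translate([0, 306, 0]) cube([34, 34, 382]);
  translate([288, 306, 0]) cube([34, 34, 382]);
}
translate([-652, 182, 0]) {
  translate([0, 0, 382]) cube([322, 340, 32]);
  cube([34, 34, 382]);
  translate([288, 0, 0]) cube([34, 34, 382]);
  translate([0, 306, 0]) cube([34, 34, 382]);
  translate([288, 306, 0]) cube([34, 34, 382]);
}
translate([1066, 182, 0]) {
  translate([0, 0, 382]) cube([322, 340, 32]);
  cube([34, 34, 382]);
  translate([288, 0, 0]) cube([34, 34, 382]);
  translate([0, 306, 0]) cube([34, 34, 382]);
  translate([288, 306, 0]) cube([34, 34, 382]);
}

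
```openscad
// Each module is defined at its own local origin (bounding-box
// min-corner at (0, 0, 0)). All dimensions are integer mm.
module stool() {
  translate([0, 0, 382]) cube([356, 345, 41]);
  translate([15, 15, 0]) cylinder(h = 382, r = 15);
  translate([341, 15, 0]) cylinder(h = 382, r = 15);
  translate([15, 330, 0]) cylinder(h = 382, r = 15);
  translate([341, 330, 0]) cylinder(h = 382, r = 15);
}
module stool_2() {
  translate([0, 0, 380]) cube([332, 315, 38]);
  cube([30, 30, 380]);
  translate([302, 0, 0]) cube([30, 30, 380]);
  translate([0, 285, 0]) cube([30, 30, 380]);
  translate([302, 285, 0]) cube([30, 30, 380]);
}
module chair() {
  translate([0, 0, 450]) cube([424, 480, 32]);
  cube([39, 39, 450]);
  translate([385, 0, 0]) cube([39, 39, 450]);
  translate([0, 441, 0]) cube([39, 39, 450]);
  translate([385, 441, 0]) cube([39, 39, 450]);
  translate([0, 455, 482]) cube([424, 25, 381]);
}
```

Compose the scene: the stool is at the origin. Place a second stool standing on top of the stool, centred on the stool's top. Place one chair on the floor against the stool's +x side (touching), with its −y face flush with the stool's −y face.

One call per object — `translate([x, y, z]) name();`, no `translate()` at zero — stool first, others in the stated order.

stool();
translate([12, 15, 423]) stool_2();
translate([356, 0, 0]) chair();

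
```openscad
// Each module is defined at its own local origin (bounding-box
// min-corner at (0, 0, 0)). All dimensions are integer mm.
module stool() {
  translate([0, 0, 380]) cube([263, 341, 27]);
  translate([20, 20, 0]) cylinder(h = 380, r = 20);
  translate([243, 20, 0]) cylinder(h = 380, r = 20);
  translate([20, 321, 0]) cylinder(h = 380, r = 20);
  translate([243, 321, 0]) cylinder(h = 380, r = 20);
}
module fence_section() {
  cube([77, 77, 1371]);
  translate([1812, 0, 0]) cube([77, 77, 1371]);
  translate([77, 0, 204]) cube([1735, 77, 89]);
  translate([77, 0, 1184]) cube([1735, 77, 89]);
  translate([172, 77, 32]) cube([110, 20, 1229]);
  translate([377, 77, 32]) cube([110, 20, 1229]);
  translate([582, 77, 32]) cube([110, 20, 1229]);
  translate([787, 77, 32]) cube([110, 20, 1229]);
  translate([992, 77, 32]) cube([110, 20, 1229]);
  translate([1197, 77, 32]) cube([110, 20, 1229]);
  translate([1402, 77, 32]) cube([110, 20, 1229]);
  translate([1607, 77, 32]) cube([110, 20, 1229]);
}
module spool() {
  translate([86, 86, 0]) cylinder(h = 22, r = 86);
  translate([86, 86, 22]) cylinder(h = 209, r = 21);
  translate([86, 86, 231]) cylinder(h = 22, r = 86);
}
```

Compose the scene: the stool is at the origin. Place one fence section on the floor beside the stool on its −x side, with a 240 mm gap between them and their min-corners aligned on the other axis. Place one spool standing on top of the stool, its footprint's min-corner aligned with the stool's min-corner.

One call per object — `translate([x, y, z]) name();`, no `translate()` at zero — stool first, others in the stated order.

stool();
translate([-2129, 0, 0]) fence_section();
translate([0, 0, 407]) spool();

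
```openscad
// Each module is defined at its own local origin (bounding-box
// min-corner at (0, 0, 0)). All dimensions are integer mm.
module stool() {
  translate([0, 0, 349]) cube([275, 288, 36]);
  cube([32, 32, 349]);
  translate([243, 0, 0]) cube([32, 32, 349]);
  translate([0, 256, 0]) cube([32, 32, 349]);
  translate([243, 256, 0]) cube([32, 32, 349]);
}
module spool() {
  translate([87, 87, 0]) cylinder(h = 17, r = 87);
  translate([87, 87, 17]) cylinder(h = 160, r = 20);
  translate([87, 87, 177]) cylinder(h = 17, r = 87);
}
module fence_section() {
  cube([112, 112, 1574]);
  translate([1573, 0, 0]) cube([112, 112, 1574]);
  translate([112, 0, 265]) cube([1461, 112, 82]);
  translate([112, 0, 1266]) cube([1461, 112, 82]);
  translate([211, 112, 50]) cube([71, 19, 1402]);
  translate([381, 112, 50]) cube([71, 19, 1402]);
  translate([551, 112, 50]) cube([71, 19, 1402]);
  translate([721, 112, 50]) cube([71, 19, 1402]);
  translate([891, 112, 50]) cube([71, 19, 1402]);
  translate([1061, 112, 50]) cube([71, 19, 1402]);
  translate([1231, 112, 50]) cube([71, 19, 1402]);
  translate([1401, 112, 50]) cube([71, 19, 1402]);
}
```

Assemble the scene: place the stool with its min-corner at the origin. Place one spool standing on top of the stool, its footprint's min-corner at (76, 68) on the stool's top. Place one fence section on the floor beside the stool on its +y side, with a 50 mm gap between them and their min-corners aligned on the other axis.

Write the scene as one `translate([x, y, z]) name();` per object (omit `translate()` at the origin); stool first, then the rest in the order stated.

stool();
translate([76, 68, 385]) spool();
translate([0, 338, 0]) fence_section();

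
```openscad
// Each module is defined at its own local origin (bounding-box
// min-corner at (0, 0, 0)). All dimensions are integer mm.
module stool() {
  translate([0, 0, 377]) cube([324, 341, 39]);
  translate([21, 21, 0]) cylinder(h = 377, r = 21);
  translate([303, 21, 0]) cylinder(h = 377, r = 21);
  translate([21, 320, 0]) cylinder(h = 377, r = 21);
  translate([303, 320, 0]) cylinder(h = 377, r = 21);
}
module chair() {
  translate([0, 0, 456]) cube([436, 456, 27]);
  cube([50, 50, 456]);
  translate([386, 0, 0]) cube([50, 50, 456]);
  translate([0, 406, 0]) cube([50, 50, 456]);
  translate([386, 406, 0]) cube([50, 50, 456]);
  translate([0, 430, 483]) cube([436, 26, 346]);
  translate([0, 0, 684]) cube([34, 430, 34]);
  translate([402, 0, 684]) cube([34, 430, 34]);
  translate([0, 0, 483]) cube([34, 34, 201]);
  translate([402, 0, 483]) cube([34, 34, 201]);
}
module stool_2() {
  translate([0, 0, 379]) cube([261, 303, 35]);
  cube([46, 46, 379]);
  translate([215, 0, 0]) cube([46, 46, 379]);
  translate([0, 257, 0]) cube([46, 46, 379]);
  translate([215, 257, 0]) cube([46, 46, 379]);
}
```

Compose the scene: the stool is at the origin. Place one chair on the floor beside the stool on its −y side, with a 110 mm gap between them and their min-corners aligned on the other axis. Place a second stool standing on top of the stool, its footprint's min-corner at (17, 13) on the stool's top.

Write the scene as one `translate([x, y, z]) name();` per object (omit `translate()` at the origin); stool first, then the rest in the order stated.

stool();
translate([0, -566, 0]) chair();
translate([17, 13, 416]) stool_2();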